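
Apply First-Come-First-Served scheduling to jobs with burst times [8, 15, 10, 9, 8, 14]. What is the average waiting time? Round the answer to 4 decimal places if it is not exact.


FCFS order (as given): [8, 15, 10, 9, 8, 14]
Waiting times:
  Job 1: wait = 0
  Job 2: wait = 8
  Job 3: wait = 23
  Job 4: wait = 33
  Job 5: wait = 42
  Job 6: wait = 50
Sum of waiting times = 156
Average waiting time = 156/6 = 26.0

26.0


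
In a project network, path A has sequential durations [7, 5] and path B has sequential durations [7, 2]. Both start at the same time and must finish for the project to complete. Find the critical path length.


Path A total = 7 + 5 = 12
Path B total = 7 + 2 = 9
Critical path = longest path = max(12, 9) = 12

12


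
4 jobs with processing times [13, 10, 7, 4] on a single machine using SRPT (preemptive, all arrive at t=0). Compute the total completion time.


Since all jobs arrive at t=0, SRPT equals SPT ordering.
SPT order: [4, 7, 10, 13]
Completion times:
  Job 1: p=4, C=4
  Job 2: p=7, C=11
  Job 3: p=10, C=21
  Job 4: p=13, C=34
Total completion time = 4 + 11 + 21 + 34 = 70

70


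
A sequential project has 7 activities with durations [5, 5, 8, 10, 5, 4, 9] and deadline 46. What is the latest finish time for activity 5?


LF(activity 5) = deadline - sum of successor durations
Successors: activities 6 through 7 with durations [4, 9]
Sum of successor durations = 13
LF = 46 - 13 = 33

33


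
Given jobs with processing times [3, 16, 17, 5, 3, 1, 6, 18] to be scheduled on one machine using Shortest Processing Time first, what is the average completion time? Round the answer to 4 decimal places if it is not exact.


Sort jobs by processing time (SPT order): [1, 3, 3, 5, 6, 16, 17, 18]
Compute completion times sequentially:
  Job 1: processing = 1, completes at 1
  Job 2: processing = 3, completes at 4
  Job 3: processing = 3, completes at 7
  Job 4: processing = 5, completes at 12
  Job 5: processing = 6, completes at 18
  Job 6: processing = 16, completes at 34
  Job 7: processing = 17, completes at 51
  Job 8: processing = 18, completes at 69
Sum of completion times = 196
Average completion time = 196/8 = 24.5

24.5


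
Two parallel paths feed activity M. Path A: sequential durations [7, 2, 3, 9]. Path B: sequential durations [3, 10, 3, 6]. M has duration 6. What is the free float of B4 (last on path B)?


ES(B4) = sum of predecessors on chain B = 16
EF(B4) = ES + duration = 16 + 6 = 22
Successor of B4 is M. ES(M) = max(sum(A), sum(B)) = max(21, 22) = 22
Free float = ES(successor) - EF(current) = 22 - 22 = 0

0


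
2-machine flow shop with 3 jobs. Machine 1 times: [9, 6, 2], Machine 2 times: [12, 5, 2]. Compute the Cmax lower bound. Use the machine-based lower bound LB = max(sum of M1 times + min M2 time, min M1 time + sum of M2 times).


LB1 = sum(M1 times) + min(M2 times) = 17 + 2 = 19
LB2 = min(M1 times) + sum(M2 times) = 2 + 19 = 21
Lower bound = max(LB1, LB2) = max(19, 21) = 21

21


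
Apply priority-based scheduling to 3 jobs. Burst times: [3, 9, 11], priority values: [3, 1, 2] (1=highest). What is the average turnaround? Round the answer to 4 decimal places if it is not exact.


Sort by priority (ascending = highest first):
Order: [(1, 9), (2, 11), (3, 3)]
Completion times:
  Priority 1, burst=9, C=9
  Priority 2, burst=11, C=20
  Priority 3, burst=3, C=23
Average turnaround = 52/3 = 17.3333

17.3333


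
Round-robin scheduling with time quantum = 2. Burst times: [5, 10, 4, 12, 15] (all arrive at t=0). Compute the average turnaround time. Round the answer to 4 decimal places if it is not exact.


Time quantum = 2
Execution trace:
  J1 runs 2 units, time = 2
  J2 runs 2 units, time = 4
  J3 runs 2 units, time = 6
  J4 runs 2 units, time = 8
  J5 runs 2 units, time = 10
  J1 runs 2 units, time = 12
  J2 runs 2 units, time = 14
  J3 runs 2 units, time = 16
  J4 runs 2 units, time = 18
  J5 runs 2 units, time = 20
  J1 runs 1 units, time = 21
  J2 runs 2 units, time = 23
  J4 runs 2 units, time = 25
  J5 runs 2 units, time = 27
  J2 runs 2 units, time = 29
  J4 runs 2 units, time = 31
  J5 runs 2 units, time = 33
  J2 runs 2 units, time = 35
  J4 runs 2 units, time = 37
  J5 runs 2 units, time = 39
  J4 runs 2 units, time = 41
  J5 runs 2 units, time = 43
  J5 runs 2 units, time = 45
  J5 runs 1 units, time = 46
Finish times: [21, 35, 16, 41, 46]
Average turnaround = 159/5 = 31.8

31.8


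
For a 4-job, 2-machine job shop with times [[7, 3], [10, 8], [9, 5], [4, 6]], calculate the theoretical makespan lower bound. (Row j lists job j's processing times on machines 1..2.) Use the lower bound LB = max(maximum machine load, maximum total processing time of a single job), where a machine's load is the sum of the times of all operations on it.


Machine loads:
  Machine 1: 7 + 10 + 9 + 4 = 30
  Machine 2: 3 + 8 + 5 + 6 = 22
Max machine load = 30
Job totals:
  Job 1: 10
  Job 2: 18
  Job 3: 14
  Job 4: 10
Max job total = 18
Lower bound = max(30, 18) = 30

30


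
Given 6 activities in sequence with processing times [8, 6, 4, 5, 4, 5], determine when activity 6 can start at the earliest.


Activity 6 starts after activities 1 through 5 complete.
Predecessor durations: [8, 6, 4, 5, 4]
ES = 8 + 6 + 4 + 5 + 4 = 27

27


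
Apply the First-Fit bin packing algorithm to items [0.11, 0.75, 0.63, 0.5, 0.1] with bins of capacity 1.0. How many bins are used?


Place items sequentially using First-Fit:
  Item 0.11 -> new Bin 1
  Item 0.75 -> Bin 1 (now 0.86)
  Item 0.63 -> new Bin 2
  Item 0.5 -> new Bin 3
  Item 0.1 -> Bin 1 (now 0.96)
Total bins used = 3

3


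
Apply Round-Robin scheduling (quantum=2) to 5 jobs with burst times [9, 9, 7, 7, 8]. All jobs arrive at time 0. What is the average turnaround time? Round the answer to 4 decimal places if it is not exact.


Time quantum = 2
Execution trace:
  J1 runs 2 units, time = 2
  J2 runs 2 units, time = 4
  J3 runs 2 units, time = 6
  J4 runs 2 units, time = 8
  J5 runs 2 units, time = 10
  J1 runs 2 units, time = 12
  J2 runs 2 units, time = 14
  J3 runs 2 units, time = 16
  J4 runs 2 units, time = 18
  J5 runs 2 units, time = 20
  J1 runs 2 units, time = 22
  J2 runs 2 units, time = 24
  J3 runs 2 units, time = 26
  J4 runs 2 units, time = 28
  J5 runs 2 units, time = 30
  J1 runs 2 units, time = 32
  J2 runs 2 units, time = 34
  J3 runs 1 units, time = 35
  J4 runs 1 units, time = 36
  J5 runs 2 units, time = 38
  J1 runs 1 units, time = 39
  J2 runs 1 units, time = 40
Finish times: [39, 40, 35, 36, 38]
Average turnaround = 188/5 = 37.6

37.6


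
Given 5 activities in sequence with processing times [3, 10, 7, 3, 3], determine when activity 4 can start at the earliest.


Activity 4 starts after activities 1 through 3 complete.
Predecessor durations: [3, 10, 7]
ES = 3 + 10 + 7 = 20

20


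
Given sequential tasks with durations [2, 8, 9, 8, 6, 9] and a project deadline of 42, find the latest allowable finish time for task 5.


LF(activity 5) = deadline - sum of successor durations
Successors: activities 6 through 6 with durations [9]
Sum of successor durations = 9
LF = 42 - 9 = 33

33


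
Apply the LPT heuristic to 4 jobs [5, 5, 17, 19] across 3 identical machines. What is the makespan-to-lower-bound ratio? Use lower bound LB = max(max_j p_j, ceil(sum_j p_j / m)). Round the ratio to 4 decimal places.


LPT order: [19, 17, 5, 5]
Machine loads after assignment: [19, 17, 10]
LPT makespan = 19
Lower bound = max(max_job, ceil(total/3)) = max(19, 16) = 19
Ratio = 19 / 19 = 1.0

1.0


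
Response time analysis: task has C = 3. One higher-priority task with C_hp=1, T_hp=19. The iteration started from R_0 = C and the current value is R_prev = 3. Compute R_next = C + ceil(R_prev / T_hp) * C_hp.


R_next = C + ceil(R_prev / T_hp) * C_hp
ceil(3 / 19) = ceil(0.1579) = 1
Interference = 1 * 1 = 1
R_next = 3 + 1 = 4

4


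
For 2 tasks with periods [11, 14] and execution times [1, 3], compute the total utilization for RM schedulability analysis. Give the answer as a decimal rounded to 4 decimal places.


Compute individual utilizations (exact fractions):
  Task 1: C/T = 1/11 (approx. 0.0909)
  Task 2: C/T = 3/14 (approx. 0.2143)
Total utilization U = 1/11 + 3/14 = 47/154
Rounded to 4 decimal places: U = 0.3052
RM (Liu & Layland) bound for 2 tasks = 0.828427; compare with U = 47/154 (approx. 0.305195)
U <= bound, so schedulable by RM sufficient condition.

0.3052


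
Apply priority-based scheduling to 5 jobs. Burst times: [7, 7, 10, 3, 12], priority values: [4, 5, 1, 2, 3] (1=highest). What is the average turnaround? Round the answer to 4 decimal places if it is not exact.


Sort by priority (ascending = highest first):
Order: [(1, 10), (2, 3), (3, 12), (4, 7), (5, 7)]
Completion times:
  Priority 1, burst=10, C=10
  Priority 2, burst=3, C=13
  Priority 3, burst=12, C=25
  Priority 4, burst=7, C=32
  Priority 5, burst=7, C=39
Average turnaround = 119/5 = 23.8

23.8


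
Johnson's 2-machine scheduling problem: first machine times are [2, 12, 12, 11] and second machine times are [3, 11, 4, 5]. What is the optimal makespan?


Apply Johnson's rule:
  Group 1 (a <= b): [(1, 2, 3)]
  Group 2 (a > b): [(2, 12, 11), (4, 11, 5), (3, 12, 4)]
Optimal job order: [1, 2, 4, 3]
Schedule:
  Job 1: M1 done at 2, M2 done at 5
  Job 2: M1 done at 14, M2 done at 25
  Job 4: M1 done at 25, M2 done at 30
  Job 3: M1 done at 37, M2 done at 41
Makespan = 41

41


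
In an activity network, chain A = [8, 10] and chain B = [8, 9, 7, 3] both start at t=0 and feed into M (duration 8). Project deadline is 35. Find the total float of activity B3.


Forward pass: ES(B3) = sum of predecessors on chain B = 17
EF = ES + duration = 17 + 7 = 24
Backward pass: LF(M) = deadline = 35; LS(M) = 35 - 8 = 27
LF(B3) = LS(M) - sum(successors on chain B) = 27 - 3 = 24
LS = LF - duration = 24 - 7 = 17
Total float = LS - ES = 17 - 17 = 0

0


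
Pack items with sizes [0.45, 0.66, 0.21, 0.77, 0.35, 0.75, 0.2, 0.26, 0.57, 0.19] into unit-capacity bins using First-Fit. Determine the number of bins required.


Place items sequentially using First-Fit:
  Item 0.45 -> new Bin 1
  Item 0.66 -> new Bin 2
  Item 0.21 -> Bin 1 (now 0.66)
  Item 0.77 -> new Bin 3
  Item 0.35 -> new Bin 4
  Item 0.75 -> new Bin 5
  Item 0.2 -> Bin 1 (now 0.86)
  Item 0.26 -> Bin 2 (now 0.92)
  Item 0.57 -> Bin 4 (now 0.92)
  Item 0.19 -> Bin 3 (now 0.96)
Total bins used = 5

5


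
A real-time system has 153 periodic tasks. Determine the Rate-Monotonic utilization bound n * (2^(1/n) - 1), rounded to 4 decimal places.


Compute 2^(1/153) = 1.0045406514
Subtract 1: 1.0045406514 - 1 = 0.0045406514
Multiply by n: 153 * 0.0045406514 = 0.6947196642
Round to 4 dp: 0.6947

0.6947


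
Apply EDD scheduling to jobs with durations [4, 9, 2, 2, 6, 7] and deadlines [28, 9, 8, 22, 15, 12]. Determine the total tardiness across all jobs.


Sort by due date (EDD order): [(2, 8), (9, 9), (7, 12), (6, 15), (2, 22), (4, 28)]
Compute completion times and tardiness:
  Job 1: p=2, d=8, C=2, tardiness=max(0,2-8)=0
  Job 2: p=9, d=9, C=11, tardiness=max(0,11-9)=2
  Job 3: p=7, d=12, C=18, tardiness=max(0,18-12)=6
  Job 4: p=6, d=15, C=24, tardiness=max(0,24-15)=9
  Job 5: p=2, d=22, C=26, tardiness=max(0,26-22)=4
  Job 6: p=4, d=28, C=30, tardiness=max(0,30-28)=2
Total tardiness = 23

23


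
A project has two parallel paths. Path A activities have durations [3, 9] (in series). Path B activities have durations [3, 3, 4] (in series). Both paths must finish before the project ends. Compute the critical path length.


Path A total = 3 + 9 = 12
Path B total = 3 + 3 + 4 = 10
Critical path = longest path = max(12, 10) = 12

12


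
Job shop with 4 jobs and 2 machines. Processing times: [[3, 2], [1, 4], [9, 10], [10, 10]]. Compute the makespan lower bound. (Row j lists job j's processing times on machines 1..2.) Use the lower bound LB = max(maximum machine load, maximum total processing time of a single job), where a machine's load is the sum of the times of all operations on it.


Machine loads:
  Machine 1: 3 + 1 + 9 + 10 = 23
  Machine 2: 2 + 4 + 10 + 10 = 26
Max machine load = 26
Job totals:
  Job 1: 5
  Job 2: 5
  Job 3: 19
  Job 4: 20
Max job total = 20
Lower bound = max(26, 20) = 26

26


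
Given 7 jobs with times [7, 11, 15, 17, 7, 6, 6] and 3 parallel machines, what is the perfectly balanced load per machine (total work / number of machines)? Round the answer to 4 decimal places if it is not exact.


Total processing time = 7 + 11 + 15 + 17 + 7 + 6 + 6 = 69
Number of machines = 3
Ideal balanced load = 69 / 3 = 23.0

23.0


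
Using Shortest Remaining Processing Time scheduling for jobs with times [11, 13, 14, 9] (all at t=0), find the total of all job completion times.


Since all jobs arrive at t=0, SRPT equals SPT ordering.
SPT order: [9, 11, 13, 14]
Completion times:
  Job 1: p=9, C=9
  Job 2: p=11, C=20
  Job 3: p=13, C=33
  Job 4: p=14, C=47
Total completion time = 9 + 20 + 33 + 47 = 109

109


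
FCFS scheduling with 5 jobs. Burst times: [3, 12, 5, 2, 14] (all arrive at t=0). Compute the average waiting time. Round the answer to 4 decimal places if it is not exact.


FCFS order (as given): [3, 12, 5, 2, 14]
Waiting times:
  Job 1: wait = 0
  Job 2: wait = 3
  Job 3: wait = 15
  Job 4: wait = 20
  Job 5: wait = 22
Sum of waiting times = 60
Average waiting time = 60/5 = 12.0

12.0


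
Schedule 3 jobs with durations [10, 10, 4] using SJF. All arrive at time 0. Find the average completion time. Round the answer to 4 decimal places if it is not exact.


SJF order (ascending): [4, 10, 10]
Completion times:
  Job 1: burst=4, C=4
  Job 2: burst=10, C=14
  Job 3: burst=10, C=24
Average completion = 42/3 = 14.0

14.0


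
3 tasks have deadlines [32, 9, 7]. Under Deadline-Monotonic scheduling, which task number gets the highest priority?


Sort tasks by relative deadline (ascending):
  Task 3: deadline = 7
  Task 2: deadline = 9
  Task 1: deadline = 32
Priority order (highest first): [3, 2, 1]
Highest priority task = 3

3


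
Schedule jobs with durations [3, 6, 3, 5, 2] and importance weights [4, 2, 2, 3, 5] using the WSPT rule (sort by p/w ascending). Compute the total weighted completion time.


Compute p/w ratios and sort ascending (WSPT): [(2, 5), (3, 4), (3, 2), (5, 3), (6, 2)]
Compute weighted completion times:
  Job (p=2,w=5): C=2, w*C=5*2=10
  Job (p=3,w=4): C=5, w*C=4*5=20
  Job (p=3,w=2): C=8, w*C=2*8=16
  Job (p=5,w=3): C=13, w*C=3*13=39
  Job (p=6,w=2): C=19, w*C=2*19=38
Total weighted completion time = 123

123


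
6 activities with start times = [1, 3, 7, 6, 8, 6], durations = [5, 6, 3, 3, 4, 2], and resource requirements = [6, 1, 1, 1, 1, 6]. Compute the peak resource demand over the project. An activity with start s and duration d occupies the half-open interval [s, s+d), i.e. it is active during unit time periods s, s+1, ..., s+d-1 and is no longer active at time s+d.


Each activity i is active on [start_i, start_i + duration_i).
Compute total resource usage per time slot:
  t=0: active resources = [], total = 0
  t=1: active resources = [6], total = 6
  t=2: active resources = [6], total = 6
  t=3: active resources = [6, 1], total = 7
  t=4: active resources = [6, 1], total = 7
  t=5: active resources = [6, 1], total = 7
  t=6: active resources = [1, 1, 6], total = 8
  t=7: active resources = [1, 1, 1, 6], total = 9
  t=8: active resources = [1, 1, 1, 1], total = 4
  t=9: active resources = [1, 1], total = 2
  t=10: active resources = [1], total = 1
  t=11: active resources = [1], total = 1
Peak resource demand = 9

9


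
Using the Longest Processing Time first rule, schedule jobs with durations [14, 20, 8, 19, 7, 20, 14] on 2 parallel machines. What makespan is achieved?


Sort jobs in decreasing order (LPT): [20, 20, 19, 14, 14, 8, 7]
Assign each job to the least loaded machine:
  Machine 1: jobs [20, 19, 8, 7], load = 54
  Machine 2: jobs [20, 14, 14], load = 48
Makespan = max load = 54

54


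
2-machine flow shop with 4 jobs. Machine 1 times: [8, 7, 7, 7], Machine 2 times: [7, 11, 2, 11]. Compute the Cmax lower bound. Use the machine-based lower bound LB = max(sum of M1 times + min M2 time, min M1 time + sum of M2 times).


LB1 = sum(M1 times) + min(M2 times) = 29 + 2 = 31
LB2 = min(M1 times) + sum(M2 times) = 7 + 31 = 38
Lower bound = max(LB1, LB2) = max(31, 38) = 38

38


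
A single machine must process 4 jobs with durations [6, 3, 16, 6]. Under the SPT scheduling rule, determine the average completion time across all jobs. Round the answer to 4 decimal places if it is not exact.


Sort jobs by processing time (SPT order): [3, 6, 6, 16]
Compute completion times sequentially:
  Job 1: processing = 3, completes at 3
  Job 2: processing = 6, completes at 9
  Job 3: processing = 6, completes at 15
  Job 4: processing = 16, completes at 31
Sum of completion times = 58
Average completion time = 58/4 = 14.5

14.5


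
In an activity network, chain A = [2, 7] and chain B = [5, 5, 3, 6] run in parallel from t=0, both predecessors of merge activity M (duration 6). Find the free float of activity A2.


ES(A2) = sum of predecessors on chain A = 2
EF(A2) = ES + duration = 2 + 7 = 9
Successor of A2 is M. ES(M) = max(sum(A), sum(B)) = max(9, 19) = 19
Free float = ES(successor) - EF(current) = 19 - 9 = 10

10


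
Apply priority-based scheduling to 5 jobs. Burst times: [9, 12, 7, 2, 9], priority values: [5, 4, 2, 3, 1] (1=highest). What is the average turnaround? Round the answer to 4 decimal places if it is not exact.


Sort by priority (ascending = highest first):
Order: [(1, 9), (2, 7), (3, 2), (4, 12), (5, 9)]
Completion times:
  Priority 1, burst=9, C=9
  Priority 2, burst=7, C=16
  Priority 3, burst=2, C=18
  Priority 4, burst=12, C=30
  Priority 5, burst=9, C=39
Average turnaround = 112/5 = 22.4

22.4


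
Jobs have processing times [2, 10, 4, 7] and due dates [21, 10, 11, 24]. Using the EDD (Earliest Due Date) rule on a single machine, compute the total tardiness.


Sort by due date (EDD order): [(10, 10), (4, 11), (2, 21), (7, 24)]
Compute completion times and tardiness:
  Job 1: p=10, d=10, C=10, tardiness=max(0,10-10)=0
  Job 2: p=4, d=11, C=14, tardiness=max(0,14-11)=3
  Job 3: p=2, d=21, C=16, tardiness=max(0,16-21)=0
  Job 4: p=7, d=24, C=23, tardiness=max(0,23-24)=0
Total tardiness = 3

3


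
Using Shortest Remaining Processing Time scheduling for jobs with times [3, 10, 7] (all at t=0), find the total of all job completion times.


Since all jobs arrive at t=0, SRPT equals SPT ordering.
SPT order: [3, 7, 10]
Completion times:
  Job 1: p=3, C=3
  Job 2: p=7, C=10
  Job 3: p=10, C=20
Total completion time = 3 + 10 + 20 = 33

33


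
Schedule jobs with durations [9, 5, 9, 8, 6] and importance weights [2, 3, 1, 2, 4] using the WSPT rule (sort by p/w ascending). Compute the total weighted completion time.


Compute p/w ratios and sort ascending (WSPT): [(6, 4), (5, 3), (8, 2), (9, 2), (9, 1)]
Compute weighted completion times:
  Job (p=6,w=4): C=6, w*C=4*6=24
  Job (p=5,w=3): C=11, w*C=3*11=33
  Job (p=8,w=2): C=19, w*C=2*19=38
  Job (p=9,w=2): C=28, w*C=2*28=56
  Job (p=9,w=1): C=37, w*C=1*37=37
Total weighted completion time = 188

188


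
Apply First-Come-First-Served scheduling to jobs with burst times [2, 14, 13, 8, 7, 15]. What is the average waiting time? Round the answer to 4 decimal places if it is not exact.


FCFS order (as given): [2, 14, 13, 8, 7, 15]
Waiting times:
  Job 1: wait = 0
  Job 2: wait = 2
  Job 3: wait = 16
  Job 4: wait = 29
  Job 5: wait = 37
  Job 6: wait = 44
Sum of waiting times = 128
Average waiting time = 128/6 = 21.3333

21.3333


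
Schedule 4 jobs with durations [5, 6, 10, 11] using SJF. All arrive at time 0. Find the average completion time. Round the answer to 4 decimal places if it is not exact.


SJF order (ascending): [5, 6, 10, 11]
Completion times:
  Job 1: burst=5, C=5
  Job 2: burst=6, C=11
  Job 3: burst=10, C=21
  Job 4: burst=11, C=32
Average completion = 69/4 = 17.25

17.25


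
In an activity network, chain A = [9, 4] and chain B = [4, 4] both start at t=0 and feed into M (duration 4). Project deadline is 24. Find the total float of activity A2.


Forward pass: ES(A2) = sum of predecessors on chain A = 9
EF = ES + duration = 9 + 4 = 13
Backward pass: LF(M) = deadline = 24; LS(M) = 24 - 4 = 20
LF(A2) = LS(M) - sum(successors on chain A) = 20 - 0 = 20
LS = LF - duration = 20 - 4 = 16
Total float = LS - ES = 16 - 9 = 7

7


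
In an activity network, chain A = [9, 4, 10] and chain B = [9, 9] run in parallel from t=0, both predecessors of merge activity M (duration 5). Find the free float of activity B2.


ES(B2) = sum of predecessors on chain B = 9
EF(B2) = ES + duration = 9 + 9 = 18
Successor of B2 is M. ES(M) = max(sum(A), sum(B)) = max(23, 18) = 23
Free float = ES(successor) - EF(current) = 23 - 18 = 5

5


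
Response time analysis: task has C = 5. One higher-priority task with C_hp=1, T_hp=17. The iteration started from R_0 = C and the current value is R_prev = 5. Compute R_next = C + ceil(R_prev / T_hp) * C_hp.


R_next = C + ceil(R_prev / T_hp) * C_hp
ceil(5 / 17) = ceil(0.2941) = 1
Interference = 1 * 1 = 1
R_next = 5 + 1 = 6

6


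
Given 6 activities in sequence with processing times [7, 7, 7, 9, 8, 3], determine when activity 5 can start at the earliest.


Activity 5 starts after activities 1 through 4 complete.
Predecessor durations: [7, 7, 7, 9]
ES = 7 + 7 + 7 + 9 = 30

30


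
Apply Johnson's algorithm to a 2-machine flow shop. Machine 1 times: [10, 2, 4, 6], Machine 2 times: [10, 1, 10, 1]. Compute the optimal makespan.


Apply Johnson's rule:
  Group 1 (a <= b): [(3, 4, 10), (1, 10, 10)]
  Group 2 (a > b): [(2, 2, 1), (4, 6, 1)]
Optimal job order: [3, 1, 2, 4]
Schedule:
  Job 3: M1 done at 4, M2 done at 14
  Job 1: M1 done at 14, M2 done at 24
  Job 2: M1 done at 16, M2 done at 25
  Job 4: M1 done at 22, M2 done at 26
Makespan = 26

26


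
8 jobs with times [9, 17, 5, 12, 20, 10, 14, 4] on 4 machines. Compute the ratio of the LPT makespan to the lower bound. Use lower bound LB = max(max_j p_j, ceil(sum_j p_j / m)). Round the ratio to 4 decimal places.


LPT order: [20, 17, 14, 12, 10, 9, 5, 4]
Machine loads after assignment: [24, 22, 23, 22]
LPT makespan = 24
Lower bound = max(max_job, ceil(total/4)) = max(20, 23) = 23
Ratio = 24 / 23 = 1.0435

1.0435


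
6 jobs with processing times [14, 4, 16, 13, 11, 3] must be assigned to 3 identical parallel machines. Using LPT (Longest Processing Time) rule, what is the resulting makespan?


Sort jobs in decreasing order (LPT): [16, 14, 13, 11, 4, 3]
Assign each job to the least loaded machine:
  Machine 1: jobs [16, 3], load = 19
  Machine 2: jobs [14, 4], load = 18
  Machine 3: jobs [13, 11], load = 24
Makespan = max load = 24

24


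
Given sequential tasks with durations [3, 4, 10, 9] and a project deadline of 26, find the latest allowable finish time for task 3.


LF(activity 3) = deadline - sum of successor durations
Successors: activities 4 through 4 with durations [9]
Sum of successor durations = 9
LF = 26 - 9 = 17

17


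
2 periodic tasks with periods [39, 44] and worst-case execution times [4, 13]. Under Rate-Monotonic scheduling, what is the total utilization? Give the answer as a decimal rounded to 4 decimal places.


Compute individual utilizations (exact fractions):
  Task 1: C/T = 4/39 (approx. 0.1026)
  Task 2: C/T = 13/44 (approx. 0.2955)
Total utilization U = 4/39 + 13/44 = 683/1716
Rounded to 4 decimal places: U = 0.3980
RM (Liu & Layland) bound for 2 tasks = 0.828427; compare with U = 683/1716 (approx. 0.398019)
U <= bound, so schedulable by RM sufficient condition.

0.3980


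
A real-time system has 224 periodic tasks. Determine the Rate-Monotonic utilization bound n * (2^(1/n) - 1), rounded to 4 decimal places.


Compute 2^(1/224) = 1.0030991997
Subtract 1: 1.0030991997 - 1 = 0.0030991997
Multiply by n: 224 * 0.0030991997 = 0.6942207328
Round to 4 dp: 0.6942

0.6942


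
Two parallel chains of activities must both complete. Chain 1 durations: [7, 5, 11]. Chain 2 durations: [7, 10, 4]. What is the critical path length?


Path A total = 7 + 5 + 11 = 23
Path B total = 7 + 10 + 4 = 21
Critical path = longest path = max(23, 21) = 23

23


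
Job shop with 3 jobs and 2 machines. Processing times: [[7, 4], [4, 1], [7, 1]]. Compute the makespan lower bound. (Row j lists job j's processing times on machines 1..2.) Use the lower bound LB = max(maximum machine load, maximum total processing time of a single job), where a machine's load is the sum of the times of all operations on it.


Machine loads:
  Machine 1: 7 + 4 + 7 = 18
  Machine 2: 4 + 1 + 1 = 6
Max machine load = 18
Job totals:
  Job 1: 11
  Job 2: 5
  Job 3: 8
Max job total = 11
Lower bound = max(18, 11) = 18

18


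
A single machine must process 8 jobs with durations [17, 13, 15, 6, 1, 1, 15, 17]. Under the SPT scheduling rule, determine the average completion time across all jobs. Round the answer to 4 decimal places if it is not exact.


Sort jobs by processing time (SPT order): [1, 1, 6, 13, 15, 15, 17, 17]
Compute completion times sequentially:
  Job 1: processing = 1, completes at 1
  Job 2: processing = 1, completes at 2
  Job 3: processing = 6, completes at 8
  Job 4: processing = 13, completes at 21
  Job 5: processing = 15, completes at 36
  Job 6: processing = 15, completes at 51
  Job 7: processing = 17, completes at 68
  Job 8: processing = 17, completes at 85
Sum of completion times = 272
Average completion time = 272/8 = 34.0

34.0


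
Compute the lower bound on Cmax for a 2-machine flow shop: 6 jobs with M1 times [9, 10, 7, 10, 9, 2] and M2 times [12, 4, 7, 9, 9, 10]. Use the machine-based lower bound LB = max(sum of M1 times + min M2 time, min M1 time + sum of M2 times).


LB1 = sum(M1 times) + min(M2 times) = 47 + 4 = 51
LB2 = min(M1 times) + sum(M2 times) = 2 + 51 = 53
Lower bound = max(LB1, LB2) = max(51, 53) = 53

53


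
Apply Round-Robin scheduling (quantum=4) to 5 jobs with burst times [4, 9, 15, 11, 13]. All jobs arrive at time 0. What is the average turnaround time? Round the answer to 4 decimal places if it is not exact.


Time quantum = 4
Execution trace:
  J1 runs 4 units, time = 4
  J2 runs 4 units, time = 8
  J3 runs 4 units, time = 12
  J4 runs 4 units, time = 16
  J5 runs 4 units, time = 20
  J2 runs 4 units, time = 24
  J3 runs 4 units, time = 28
  J4 runs 4 units, time = 32
  J5 runs 4 units, time = 36
  J2 runs 1 units, time = 37
  J3 runs 4 units, time = 41
  J4 runs 3 units, time = 44
  J5 runs 4 units, time = 48
  J3 runs 3 units, time = 51
  J5 runs 1 units, time = 52
Finish times: [4, 37, 51, 44, 52]
Average turnaround = 188/5 = 37.6

37.6


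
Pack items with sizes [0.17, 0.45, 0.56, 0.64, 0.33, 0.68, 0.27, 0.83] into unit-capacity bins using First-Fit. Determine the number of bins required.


Place items sequentially using First-Fit:
  Item 0.17 -> new Bin 1
  Item 0.45 -> Bin 1 (now 0.62)
  Item 0.56 -> new Bin 2
  Item 0.64 -> new Bin 3
  Item 0.33 -> Bin 1 (now 0.95)
  Item 0.68 -> new Bin 4
  Item 0.27 -> Bin 2 (now 0.83)
  Item 0.83 -> new Bin 5
Total bins used = 5

5


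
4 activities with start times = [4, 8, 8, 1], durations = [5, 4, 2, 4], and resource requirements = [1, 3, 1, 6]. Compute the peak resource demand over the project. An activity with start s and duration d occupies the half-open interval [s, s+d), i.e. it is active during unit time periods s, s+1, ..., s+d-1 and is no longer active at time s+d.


Each activity i is active on [start_i, start_i + duration_i).
Compute total resource usage per time slot:
  t=0: active resources = [], total = 0
  t=1: active resources = [6], total = 6
  t=2: active resources = [6], total = 6
  t=3: active resources = [6], total = 6
  t=4: active resources = [1, 6], total = 7
  t=5: active resources = [1], total = 1
  t=6: active resources = [1], total = 1
  t=7: active resources = [1], total = 1
  t=8: active resources = [1, 3, 1], total = 5
  t=9: active resources = [3, 1], total = 4
  t=10: active resources = [3], total = 3
  t=11: active resources = [3], total = 3
Peak resource demand = 7

7


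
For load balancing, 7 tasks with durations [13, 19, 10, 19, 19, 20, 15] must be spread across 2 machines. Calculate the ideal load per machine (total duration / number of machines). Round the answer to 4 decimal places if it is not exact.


Total processing time = 13 + 19 + 10 + 19 + 19 + 20 + 15 = 115
Number of machines = 2
Ideal balanced load = 115 / 2 = 57.5

57.5


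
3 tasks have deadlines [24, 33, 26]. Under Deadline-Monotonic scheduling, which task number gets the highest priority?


Sort tasks by relative deadline (ascending):
  Task 1: deadline = 24
  Task 3: deadline = 26
  Task 2: deadline = 33
Priority order (highest first): [1, 3, 2]
Highest priority task = 1

1


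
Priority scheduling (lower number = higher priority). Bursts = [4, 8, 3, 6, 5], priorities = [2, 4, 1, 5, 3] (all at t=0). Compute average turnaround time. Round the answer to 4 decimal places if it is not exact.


Sort by priority (ascending = highest first):
Order: [(1, 3), (2, 4), (3, 5), (4, 8), (5, 6)]
Completion times:
  Priority 1, burst=3, C=3
  Priority 2, burst=4, C=7
  Priority 3, burst=5, C=12
  Priority 4, burst=8, C=20
  Priority 5, burst=6, C=26
Average turnaround = 68/5 = 13.6

13.6


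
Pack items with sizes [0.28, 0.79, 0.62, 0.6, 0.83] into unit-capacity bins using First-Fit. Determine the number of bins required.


Place items sequentially using First-Fit:
  Item 0.28 -> new Bin 1
  Item 0.79 -> new Bin 2
  Item 0.62 -> Bin 1 (now 0.9)
  Item 0.6 -> new Bin 3
  Item 0.83 -> new Bin 4
Total bins used = 4

4


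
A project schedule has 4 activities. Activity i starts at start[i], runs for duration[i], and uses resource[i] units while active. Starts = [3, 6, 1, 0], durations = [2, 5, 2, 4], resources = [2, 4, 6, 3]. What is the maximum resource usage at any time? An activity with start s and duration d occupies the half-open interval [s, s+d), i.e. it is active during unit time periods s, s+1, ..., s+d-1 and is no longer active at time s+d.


Each activity i is active on [start_i, start_i + duration_i).
Compute total resource usage per time slot:
  t=0: active resources = [3], total = 3
  t=1: active resources = [6, 3], total = 9
  t=2: active resources = [6, 3], total = 9
  t=3: active resources = [2, 3], total = 5
  t=4: active resources = [2], total = 2
  t=5: active resources = [], total = 0
  t=6: active resources = [4], total = 4
  t=7: active resources = [4], total = 4
  t=8: active resources = [4], total = 4
  t=9: active resources = [4], total = 4
  t=10: active resources = [4], total = 4
Peak resource demand = 9

9


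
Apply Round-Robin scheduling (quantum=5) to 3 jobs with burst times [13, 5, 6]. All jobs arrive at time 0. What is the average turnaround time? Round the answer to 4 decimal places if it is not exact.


Time quantum = 5
Execution trace:
  J1 runs 5 units, time = 5
  J2 runs 5 units, time = 10
  J3 runs 5 units, time = 15
  J1 runs 5 units, time = 20
  J3 runs 1 units, time = 21
  J1 runs 3 units, time = 24
Finish times: [24, 10, 21]
Average turnaround = 55/3 = 18.3333

18.3333


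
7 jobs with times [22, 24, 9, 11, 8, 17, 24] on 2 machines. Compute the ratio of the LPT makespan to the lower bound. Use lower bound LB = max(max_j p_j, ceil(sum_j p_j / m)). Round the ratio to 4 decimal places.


LPT order: [24, 24, 22, 17, 11, 9, 8]
Machine loads after assignment: [55, 60]
LPT makespan = 60
Lower bound = max(max_job, ceil(total/2)) = max(24, 58) = 58
Ratio = 60 / 58 = 1.0345

1.0345


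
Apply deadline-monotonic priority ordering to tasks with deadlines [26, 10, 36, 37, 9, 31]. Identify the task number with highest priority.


Sort tasks by relative deadline (ascending):
  Task 5: deadline = 9
  Task 2: deadline = 10
  Task 1: deadline = 26
  Task 6: deadline = 31
  Task 3: deadline = 36
  Task 4: deadline = 37
Priority order (highest first): [5, 2, 1, 6, 3, 4]
Highest priority task = 5

5


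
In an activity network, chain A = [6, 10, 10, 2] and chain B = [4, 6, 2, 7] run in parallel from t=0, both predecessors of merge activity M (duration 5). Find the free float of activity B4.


ES(B4) = sum of predecessors on chain B = 12
EF(B4) = ES + duration = 12 + 7 = 19
Successor of B4 is M. ES(M) = max(sum(A), sum(B)) = max(28, 19) = 28
Free float = ES(successor) - EF(current) = 28 - 19 = 9

9


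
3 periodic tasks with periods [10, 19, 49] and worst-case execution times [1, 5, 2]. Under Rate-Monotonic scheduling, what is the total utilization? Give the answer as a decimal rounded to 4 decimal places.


Compute individual utilizations (exact fractions):
  Task 1: C/T = 1/10 (approx. 0.1)
  Task 2: C/T = 5/19 (approx. 0.2632)
  Task 3: C/T = 2/49 (approx. 0.0408)
Total utilization U = 1/10 + 5/19 + 2/49 = 3761/9310
Rounded to 4 decimal places: U = 0.4040
RM (Liu & Layland) bound for 3 tasks = 0.779763; compare with U = 3761/9310 (approx. 0.403974)
U <= bound, so schedulable by RM sufficient condition.

0.4040


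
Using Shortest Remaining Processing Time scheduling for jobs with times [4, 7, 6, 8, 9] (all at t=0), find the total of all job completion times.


Since all jobs arrive at t=0, SRPT equals SPT ordering.
SPT order: [4, 6, 7, 8, 9]
Completion times:
  Job 1: p=4, C=4
  Job 2: p=6, C=10
  Job 3: p=7, C=17
  Job 4: p=8, C=25
  Job 5: p=9, C=34
Total completion time = 4 + 10 + 17 + 25 + 34 = 90

90


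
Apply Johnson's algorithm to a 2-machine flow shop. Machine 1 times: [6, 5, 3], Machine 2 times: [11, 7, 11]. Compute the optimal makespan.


Apply Johnson's rule:
  Group 1 (a <= b): [(3, 3, 11), (2, 5, 7), (1, 6, 11)]
  Group 2 (a > b): []
Optimal job order: [3, 2, 1]
Schedule:
  Job 3: M1 done at 3, M2 done at 14
  Job 2: M1 done at 8, M2 done at 21
  Job 1: M1 done at 14, M2 done at 32
Makespan = 32

32


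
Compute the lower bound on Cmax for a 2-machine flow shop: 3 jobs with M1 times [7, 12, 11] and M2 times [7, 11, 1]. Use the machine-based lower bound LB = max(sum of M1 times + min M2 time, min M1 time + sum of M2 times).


LB1 = sum(M1 times) + min(M2 times) = 30 + 1 = 31
LB2 = min(M1 times) + sum(M2 times) = 7 + 19 = 26
Lower bound = max(LB1, LB2) = max(31, 26) = 31

31


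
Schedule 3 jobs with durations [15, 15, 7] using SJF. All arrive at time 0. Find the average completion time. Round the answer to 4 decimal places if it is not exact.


SJF order (ascending): [7, 15, 15]
Completion times:
  Job 1: burst=7, C=7
  Job 2: burst=15, C=22
  Job 3: burst=15, C=37
Average completion = 66/3 = 22.0

22.0


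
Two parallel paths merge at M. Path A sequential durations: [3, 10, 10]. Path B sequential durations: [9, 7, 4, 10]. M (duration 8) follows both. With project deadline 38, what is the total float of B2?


Forward pass: ES(B2) = sum of predecessors on chain B = 9
EF = ES + duration = 9 + 7 = 16
Backward pass: LF(M) = deadline = 38; LS(M) = 38 - 8 = 30
LF(B2) = LS(M) - sum(successors on chain B) = 30 - 14 = 16
LS = LF - duration = 16 - 7 = 9
Total float = LS - ES = 9 - 9 = 0

0


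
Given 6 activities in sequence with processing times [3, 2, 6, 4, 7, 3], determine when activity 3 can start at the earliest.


Activity 3 starts after activities 1 through 2 complete.
Predecessor durations: [3, 2]
ES = 3 + 2 = 5

5


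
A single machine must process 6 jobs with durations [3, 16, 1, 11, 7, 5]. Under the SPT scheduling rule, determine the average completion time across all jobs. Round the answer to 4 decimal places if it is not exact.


Sort jobs by processing time (SPT order): [1, 3, 5, 7, 11, 16]
Compute completion times sequentially:
  Job 1: processing = 1, completes at 1
  Job 2: processing = 3, completes at 4
  Job 3: processing = 5, completes at 9
  Job 4: processing = 7, completes at 16
  Job 5: processing = 11, completes at 27
  Job 6: processing = 16, completes at 43
Sum of completion times = 100
Average completion time = 100/6 = 16.6667

16.6667


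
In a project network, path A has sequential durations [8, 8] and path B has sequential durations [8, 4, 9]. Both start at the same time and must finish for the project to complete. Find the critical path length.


Path A total = 8 + 8 = 16
Path B total = 8 + 4 + 9 = 21
Critical path = longest path = max(16, 21) = 21

21


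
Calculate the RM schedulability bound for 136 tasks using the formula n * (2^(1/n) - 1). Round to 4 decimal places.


Compute 2^(1/136) = 1.0051096806
Subtract 1: 1.0051096806 - 1 = 0.0051096806
Multiply by n: 136 * 0.0051096806 = 0.6949165616
Round to 4 dp: 0.6949

0.6949


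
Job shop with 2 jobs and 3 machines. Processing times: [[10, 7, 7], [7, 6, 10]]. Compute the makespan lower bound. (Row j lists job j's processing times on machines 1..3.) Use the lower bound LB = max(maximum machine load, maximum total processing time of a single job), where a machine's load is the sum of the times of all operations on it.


Machine loads:
  Machine 1: 10 + 7 = 17
  Machine 2: 7 + 6 = 13
  Machine 3: 7 + 10 = 17
Max machine load = 17
Job totals:
  Job 1: 24
  Job 2: 23
Max job total = 24
Lower bound = max(17, 24) = 24

24


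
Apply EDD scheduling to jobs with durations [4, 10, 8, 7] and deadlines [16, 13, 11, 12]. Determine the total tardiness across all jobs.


Sort by due date (EDD order): [(8, 11), (7, 12), (10, 13), (4, 16)]
Compute completion times and tardiness:
  Job 1: p=8, d=11, C=8, tardiness=max(0,8-11)=0
  Job 2: p=7, d=12, C=15, tardiness=max(0,15-12)=3
  Job 3: p=10, d=13, C=25, tardiness=max(0,25-13)=12
  Job 4: p=4, d=16, C=29, tardiness=max(0,29-16)=13
Total tardiness = 28

28


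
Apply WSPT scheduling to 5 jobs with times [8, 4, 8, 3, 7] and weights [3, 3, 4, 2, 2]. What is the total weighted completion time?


Compute p/w ratios and sort ascending (WSPT): [(4, 3), (3, 2), (8, 4), (8, 3), (7, 2)]
Compute weighted completion times:
  Job (p=4,w=3): C=4, w*C=3*4=12
  Job (p=3,w=2): C=7, w*C=2*7=14
  Job (p=8,w=4): C=15, w*C=4*15=60
  Job (p=8,w=3): C=23, w*C=3*23=69
  Job (p=7,w=2): C=30, w*C=2*30=60
Total weighted completion time = 215

215


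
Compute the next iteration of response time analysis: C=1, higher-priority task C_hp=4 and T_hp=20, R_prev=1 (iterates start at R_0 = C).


R_next = C + ceil(R_prev / T_hp) * C_hp
ceil(1 / 20) = ceil(0.05) = 1
Interference = 1 * 4 = 4
R_next = 1 + 4 = 5

5


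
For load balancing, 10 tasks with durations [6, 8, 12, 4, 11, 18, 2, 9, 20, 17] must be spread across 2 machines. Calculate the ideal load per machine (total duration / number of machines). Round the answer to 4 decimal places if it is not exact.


Total processing time = 6 + 8 + 12 + 4 + 11 + 18 + 2 + 9 + 20 + 17 = 107
Number of machines = 2
Ideal balanced load = 107 / 2 = 53.5

53.5


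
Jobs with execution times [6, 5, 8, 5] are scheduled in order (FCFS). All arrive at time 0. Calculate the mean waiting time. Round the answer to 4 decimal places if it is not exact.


FCFS order (as given): [6, 5, 8, 5]
Waiting times:
  Job 1: wait = 0
  Job 2: wait = 6
  Job 3: wait = 11
  Job 4: wait = 19
Sum of waiting times = 36
Average waiting time = 36/4 = 9.0

9.0


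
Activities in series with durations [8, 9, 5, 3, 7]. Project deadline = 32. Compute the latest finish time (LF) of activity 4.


LF(activity 4) = deadline - sum of successor durations
Successors: activities 5 through 5 with durations [7]
Sum of successor durations = 7
LF = 32 - 7 = 25

25


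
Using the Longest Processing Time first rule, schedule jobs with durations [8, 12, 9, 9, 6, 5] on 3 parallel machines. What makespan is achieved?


Sort jobs in decreasing order (LPT): [12, 9, 9, 8, 6, 5]
Assign each job to the least loaded machine:
  Machine 1: jobs [12, 5], load = 17
  Machine 2: jobs [9, 8], load = 17
  Machine 3: jobs [9, 6], load = 15
Makespan = max load = 17

17


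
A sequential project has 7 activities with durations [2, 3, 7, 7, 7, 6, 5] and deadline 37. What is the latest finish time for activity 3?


LF(activity 3) = deadline - sum of successor durations
Successors: activities 4 through 7 with durations [7, 7, 6, 5]
Sum of successor durations = 25
LF = 37 - 25 = 12

12
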